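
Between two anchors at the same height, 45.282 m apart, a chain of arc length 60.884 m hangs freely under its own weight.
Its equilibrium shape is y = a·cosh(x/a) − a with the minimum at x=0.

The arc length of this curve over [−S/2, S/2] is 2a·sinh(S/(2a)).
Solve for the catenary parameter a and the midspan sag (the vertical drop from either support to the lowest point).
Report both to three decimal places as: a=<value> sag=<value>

seed: a₀ = √(S³/(24(L−S))) = √(45.282³/(24·15.602)) = 15.746812
iter 1: u=1.437815  f(a)=+1.694e+00  f'(a)=-2.423e+00  a ← 15.746812 − (+1.694e+00/-2.423e+00) = 16.446202
iter 2: u=1.376670  f(a)=+1.194e-01  f'(a)=-2.092e+00  a ← 16.446202 − (+1.194e-01/-2.092e+00) = 16.503284
iter 3: u=1.371909  f(a)=+6.927e-04  f'(a)=-2.068e+00  a ← 16.503284 − (+6.927e-04/-2.068e+00) = 16.503619
iter 4: u=1.371881  f(a)=+2.361e-08  f'(a)=-2.068e+00  a ← 16.503619 − (+2.361e-08/-2.068e+00) = 16.503619
iter 5: u=1.371881  f(a)=+2.132e-14  f'(a)=-2.068e+00  a ← 16.503619 − (+2.132e-14/-2.068e+00) = 16.503619
converged: |Δa| < 1e-12 after 5 iterations
sag = a·(cosh(S/(2a)) − 1) = 16.503619·(cosh(1.371881) − 1) = 18.124185
T_max/T_min = cosh(S/(2a)) = 2.098195

a=16.504 sag=18.124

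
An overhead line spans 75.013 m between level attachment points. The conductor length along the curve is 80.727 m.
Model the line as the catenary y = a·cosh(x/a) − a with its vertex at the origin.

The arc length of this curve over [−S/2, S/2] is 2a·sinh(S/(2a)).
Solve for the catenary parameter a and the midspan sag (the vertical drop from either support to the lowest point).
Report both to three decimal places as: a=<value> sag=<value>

a=56.102 sag=13.011

seed: a₀ = √(S³/(24(L−S))) = √(75.013³/(24·5.714)) = 55.479056
iter 1: u=0.676048  f(a)=+1.320e-01  f'(a)=-2.156e-01  a ← 55.479056 − (+1.320e-01/-2.156e-01) = 56.091453
iter 2: u=0.668667  f(a)=+2.218e-03  f'(a)=-2.084e-01  a ← 56.091453 − (+2.218e-03/-2.084e-01) = 56.102096
iter 3: u=0.668540  f(a)=+6.495e-07  f'(a)=-2.082e-01  a ← 56.102096 − (+6.495e-07/-2.082e-01) = 56.102099
iter 4: u=0.668540  f(a)=+8.527e-14  f'(a)=-2.082e-01  a ← 56.102099 − (+8.527e-14/-2.082e-01) = 56.102099
converged: |Δa| < 1e-12 after 4 iterations
sag = a·(cosh(S/(2a)) − 1) = 56.102099·(cosh(0.668540) − 1) = 13.011269
T_max/T_min = cosh(S/(2a)) = 1.231921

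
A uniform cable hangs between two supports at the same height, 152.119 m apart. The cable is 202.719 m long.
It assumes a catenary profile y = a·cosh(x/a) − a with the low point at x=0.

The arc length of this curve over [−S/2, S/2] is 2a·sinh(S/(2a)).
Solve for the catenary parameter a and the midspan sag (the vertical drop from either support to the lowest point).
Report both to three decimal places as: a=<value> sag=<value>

seed: a₀ = √(S³/(24(L−S))) = √(152.119³/(24·50.600)) = 53.838669
iter 1: u=1.412730  f(a)=+5.296e+00  f'(a)=-2.283e+00  a ← 53.838669 − (+5.296e+00/-2.283e+00) = 56.158886
iter 2: u=1.354363  f(a)=+3.616e-01  f'(a)=-1.981e+00  a ← 56.158886 − (+3.616e-01/-1.981e+00) = 56.341458
iter 3: u=1.349974  f(a)=+1.959e-03  f'(a)=-1.959e+00  a ← 56.341458 − (+1.959e-03/-1.959e+00) = 56.342458
iter 4: u=1.349950  f(a)=+5.817e-08  f'(a)=-1.959e+00  a ← 56.342458 − (+5.817e-08/-1.959e+00) = 56.342458
iter 5: u=1.349950  f(a)=+2.842e-14  f'(a)=-1.959e+00  a ← 56.342458 − (+2.842e-14/-1.959e+00) = 56.342458
converged: |Δa| < 1e-12 after 5 iterations
sag = a·(cosh(S/(2a)) − 1) = 56.342458·(cosh(1.349950) − 1) = 59.624006
T_max/T_min = cosh(S/(2a)) = 2.058243

a=56.342 sag=59.624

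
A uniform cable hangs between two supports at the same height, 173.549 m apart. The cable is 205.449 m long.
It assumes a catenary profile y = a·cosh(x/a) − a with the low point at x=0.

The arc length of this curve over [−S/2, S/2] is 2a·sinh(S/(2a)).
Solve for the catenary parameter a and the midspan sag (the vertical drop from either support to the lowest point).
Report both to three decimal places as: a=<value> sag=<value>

seed: a₀ = √(S³/(24(L−S))) = √(173.549³/(24·31.900)) = 82.628946
iter 1: u=1.050171  f(a)=+1.806e+00  f'(a)=-8.607e-01  a ← 82.628946 − (+1.806e+00/-8.607e-01) = 84.727185
iter 2: u=1.024164  f(a)=+7.108e-02  f'(a)=-7.942e-01  a ← 84.727185 − (+7.108e-02/-7.942e-01) = 84.816685
iter 3: u=1.023083  f(a)=+1.201e-04  f'(a)=-7.915e-01  a ← 84.816685 − (+1.201e-04/-7.915e-01) = 84.816837
iter 4: u=1.023081  f(a)=+3.441e-10  f'(a)=-7.915e-01  a ← 84.816837 − (+3.441e-10/-7.915e-01) = 84.816837
iter 5: u=1.023081  f(a)=+0.000e+00  f'(a)=-7.915e-01  a ← 84.816837 − (+0.000e+00/-7.915e-01) = 84.816837
converged: |Δa| < 1e-12 after 5 iterations
sag = a·(cosh(S/(2a)) − 1) = 84.816837·(cosh(1.023081) − 1) = 48.398097
T_max/T_min = cosh(S/(2a)) = 1.570619

a=84.817 sag=48.398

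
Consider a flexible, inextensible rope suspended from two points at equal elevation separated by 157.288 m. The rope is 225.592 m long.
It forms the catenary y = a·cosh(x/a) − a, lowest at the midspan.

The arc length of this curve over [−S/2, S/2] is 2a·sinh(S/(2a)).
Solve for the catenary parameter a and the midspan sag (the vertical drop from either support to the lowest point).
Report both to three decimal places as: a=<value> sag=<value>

a=51.623 sag=72.425

seed: a₀ = √(S³/(24(L−S))) = √(157.288³/(24·68.304)) = 48.720832
iter 1: u=1.614176  f(a)=+9.471e+00  f'(a)=-3.606e+00  a ← 48.720832 − (+9.471e+00/-3.606e+00) = 51.347419
iter 2: u=1.531606  f(a)=+8.198e-01  f'(a)=-3.006e+00  a ← 51.347419 − (+8.198e-01/-3.006e+00) = 51.620120
iter 3: u=1.523514  f(a)=+7.429e-03  f'(a)=-2.952e+00  a ← 51.620120 − (+7.429e-03/-2.952e+00) = 51.622637
iter 4: u=1.523440  f(a)=+6.222e-07  f'(a)=-2.952e+00  a ← 51.622637 − (+6.222e-07/-2.952e+00) = 51.622637
iter 5: u=1.523440  f(a)=+0.000e+00  f'(a)=-2.952e+00  a ← 51.622637 − (+0.000e+00/-2.952e+00) = 51.622637
converged: |Δa| < 1e-12 after 5 iterations
sag = a·(cosh(S/(2a)) − 1) = 51.622637·(cosh(1.523440) − 1) = 72.425073
T_max/T_min = cosh(S/(2a)) = 2.402971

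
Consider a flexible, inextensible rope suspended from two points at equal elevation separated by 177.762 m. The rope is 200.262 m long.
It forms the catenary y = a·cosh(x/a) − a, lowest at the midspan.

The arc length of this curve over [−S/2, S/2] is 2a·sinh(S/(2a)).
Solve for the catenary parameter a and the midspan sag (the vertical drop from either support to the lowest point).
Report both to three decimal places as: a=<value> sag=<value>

seed: a₀ = √(S³/(24(L−S))) = √(177.762³/(24·22.500)) = 101.990921
iter 1: u=0.871460  f(a)=+8.700e-01  f'(a)=-4.756e-01  a ← 101.990921 − (+8.700e-01/-4.756e-01) = 103.819984
iter 2: u=0.856107  f(a)=+2.395e-02  f'(a)=-4.498e-01  a ← 103.819984 − (+2.395e-02/-4.498e-01) = 103.873244
iter 3: u=0.855668  f(a)=+1.930e-05  f'(a)=-4.491e-01  a ← 103.873244 − (+1.930e-05/-4.491e-01) = 103.873287
iter 4: u=0.855668  f(a)=+1.253e-11  f'(a)=-4.491e-01  a ← 103.873287 − (+1.253e-11/-4.491e-01) = 103.873287
converged: |Δa| < 1e-12 after 4 iterations
sag = a·(cosh(S/(2a)) − 1) = 103.873287·(cosh(0.855668) − 1) = 40.403797
T_max/T_min = cosh(S/(2a)) = 1.388972

a=103.873 sag=40.404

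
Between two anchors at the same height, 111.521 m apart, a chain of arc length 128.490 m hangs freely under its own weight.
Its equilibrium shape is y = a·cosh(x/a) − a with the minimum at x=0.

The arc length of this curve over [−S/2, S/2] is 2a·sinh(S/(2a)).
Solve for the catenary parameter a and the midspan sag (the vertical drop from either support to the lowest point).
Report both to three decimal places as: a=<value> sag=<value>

seed: a₀ = √(S³/(24(L−S))) = √(111.521³/(24·16.969)) = 58.358113
iter 1: u=0.955488  f(a)=+7.917e-01  f'(a)=-6.364e-01  a ← 58.358113 − (+7.917e-01/-6.364e-01) = 59.602065
iter 2: u=0.935546  f(a)=+2.602e-02  f'(a)=-5.952e-01  a ← 59.602065 − (+2.602e-02/-5.952e-01) = 59.645782
iter 3: u=0.934861  f(a)=+3.023e-05  f'(a)=-5.938e-01  a ← 59.645782 − (+3.023e-05/-5.938e-01) = 59.645833
iter 4: u=0.934860  f(a)=+4.090e-11  f'(a)=-5.938e-01  a ← 59.645833 − (+4.090e-11/-5.938e-01) = 59.645833
iter 5: u=0.934860  f(a)=+0.000e+00  f'(a)=-5.938e-01  a ← 59.645833 − (+0.000e+00/-5.938e-01) = 59.645833
converged: |Δa| < 1e-12 after 5 iterations
sag = a·(cosh(S/(2a)) − 1) = 59.645833·(cosh(0.934860) − 1) = 28.018558
T_max/T_min = cosh(S/(2a)) = 1.469749

a=59.646 sag=28.019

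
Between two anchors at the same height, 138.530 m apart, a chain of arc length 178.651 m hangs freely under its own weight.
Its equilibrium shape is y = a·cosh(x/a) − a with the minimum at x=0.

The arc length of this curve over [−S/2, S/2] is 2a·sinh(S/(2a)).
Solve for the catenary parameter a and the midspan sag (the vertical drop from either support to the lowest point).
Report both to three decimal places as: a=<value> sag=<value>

seed: a₀ = √(S³/(24(L−S))) = √(138.530³/(24·40.121)) = 52.544136
iter 1: u=1.318225  f(a)=+3.634e+00  f'(a)=-1.810e+00  a ← 52.544136 − (+3.634e+00/-1.810e+00) = 54.552247
iter 2: u=1.269700  f(a)=+2.187e-01  f'(a)=-1.598e+00  a ← 54.552247 − (+2.187e-01/-1.598e+00) = 54.689131
iter 3: u=1.266522  f(a)=+9.044e-04  f'(a)=-1.584e+00  a ← 54.689131 − (+9.044e-04/-1.584e+00) = 54.689701
iter 4: u=1.266509  f(a)=+1.561e-08  f'(a)=-1.584e+00  a ← 54.689701 − (+1.561e-08/-1.584e+00) = 54.689701
iter 5: u=1.266509  f(a)=+2.842e-14  f'(a)=-1.584e+00  a ← 54.689701 − (+2.842e-14/-1.584e+00) = 54.689701
converged: |Δa| < 1e-12 after 5 iterations
sag = a·(cosh(S/(2a)) − 1) = 54.689701·(cosh(1.266509) − 1) = 50.048106
T_max/T_min = cosh(S/(2a)) = 1.915129

a=54.690 sag=50.048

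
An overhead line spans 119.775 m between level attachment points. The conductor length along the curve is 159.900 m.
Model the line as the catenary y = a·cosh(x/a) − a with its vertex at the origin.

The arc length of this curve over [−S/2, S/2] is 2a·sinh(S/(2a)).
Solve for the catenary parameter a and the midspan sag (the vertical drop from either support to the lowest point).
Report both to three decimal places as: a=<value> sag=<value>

seed: a₀ = √(S³/(24(L−S))) = √(119.775³/(24·40.125)) = 42.241188
iter 1: u=1.417751  f(a)=+4.231e+00  f'(a)=-2.310e+00  a ← 42.241188 − (+4.231e+00/-2.310e+00) = 44.072724
iter 2: u=1.358834  f(a)=+2.907e-01  f'(a)=-2.003e+00  a ← 44.072724 − (+2.907e-01/-2.003e+00) = 44.217909
iter 3: u=1.354372  f(a)=+1.597e-03  f'(a)=-1.981e+00  a ← 44.217909 − (+1.597e-03/-1.981e+00) = 44.218716
iter 4: u=1.354347  f(a)=+4.876e-08  f'(a)=-1.981e+00  a ← 44.218716 − (+4.876e-08/-1.981e+00) = 44.218716
iter 5: u=1.354347  f(a)=+2.842e-14  f'(a)=-1.981e+00  a ← 44.218716 − (+2.842e-14/-1.981e+00) = 44.218716
converged: |Δa| < 1e-12 after 5 iterations
sag = a·(cosh(S/(2a)) − 1) = 44.218716·(cosh(1.354347) − 1) = 47.144829
T_max/T_min = cosh(S/(2a)) = 2.066174

a=44.219 sag=47.145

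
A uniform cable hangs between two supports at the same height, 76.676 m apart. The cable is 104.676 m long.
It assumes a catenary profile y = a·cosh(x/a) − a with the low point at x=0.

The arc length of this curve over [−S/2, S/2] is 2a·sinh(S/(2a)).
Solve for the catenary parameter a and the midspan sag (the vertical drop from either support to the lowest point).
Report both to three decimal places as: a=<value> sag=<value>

a=27.214 sag=31.776

seed: a₀ = √(S³/(24(L−S))) = √(76.676³/(24·28.000)) = 25.900285
iter 1: u=1.480215  f(a)=+3.232e+00  f'(a)=-2.674e+00  a ← 25.900285 − (+3.232e+00/-2.674e+00) = 27.108908
iter 2: u=1.414222  f(a)=+2.400e-01  f'(a)=-2.291e+00  a ← 27.108908 − (+2.400e-01/-2.291e+00) = 27.213691
iter 3: u=1.408776  f(a)=+1.558e-03  f'(a)=-2.261e+00  a ← 27.213691 − (+1.558e-03/-2.261e+00) = 27.214381
iter 4: u=1.408740  f(a)=+6.662e-08  f'(a)=-2.261e+00  a ← 27.214381 − (+6.662e-08/-2.261e+00) = 27.214381
iter 5: u=1.408740  f(a)=+1.421e-14  f'(a)=-2.261e+00  a ← 27.214381 − (+1.421e-14/-2.261e+00) = 27.214381
converged: |Δa| < 1e-12 after 5 iterations
sag = a·(cosh(S/(2a)) − 1) = 27.214381·(cosh(1.408740) − 1) = 31.776201
T_max/T_min = cosh(S/(2a)) = 2.167625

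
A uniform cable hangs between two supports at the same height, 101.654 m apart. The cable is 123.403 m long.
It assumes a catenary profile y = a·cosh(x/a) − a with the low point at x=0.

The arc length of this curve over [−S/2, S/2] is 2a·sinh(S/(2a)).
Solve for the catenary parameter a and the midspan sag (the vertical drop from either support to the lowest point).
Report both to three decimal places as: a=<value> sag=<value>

a=46.234 sag=30.868

seed: a₀ = √(S³/(24(L−S))) = √(101.654³/(24·21.749)) = 44.860224
iter 1: u=1.133008  f(a)=+1.439e+00  f'(a)=-1.100e+00  a ← 44.860224 − (+1.439e+00/-1.100e+00) = 46.168832
iter 2: u=1.100894  f(a)=+6.539e-02  f'(a)=-1.002e+00  a ← 46.168832 − (+6.539e-02/-1.002e+00) = 46.234082
iter 3: u=1.099341  f(a)=+1.491e-04  f'(a)=-9.975e-01  a ← 46.234082 − (+1.491e-04/-9.975e-01) = 46.234232
iter 4: u=1.099337  f(a)=+7.797e-10  f'(a)=-9.975e-01  a ← 46.234232 − (+7.797e-10/-9.975e-01) = 46.234232
iter 5: u=1.099337  f(a)=+2.842e-14  f'(a)=-9.975e-01  a ← 46.234232 − (+2.842e-14/-9.975e-01) = 46.234232
converged: |Δa| < 1e-12 after 5 iterations
sag = a·(cosh(S/(2a)) − 1) = 46.234232·(cosh(1.099337) − 1) = 30.867515
T_max/T_min = cosh(S/(2a)) = 1.667633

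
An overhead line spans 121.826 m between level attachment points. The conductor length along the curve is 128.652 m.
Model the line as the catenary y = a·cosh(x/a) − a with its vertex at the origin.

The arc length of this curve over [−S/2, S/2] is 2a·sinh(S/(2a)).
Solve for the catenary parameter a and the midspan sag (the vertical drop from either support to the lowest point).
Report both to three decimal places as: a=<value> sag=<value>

a=105.928 sag=18.002

seed: a₀ = √(S³/(24(L−S))) = √(121.826³/(24·6.826)) = 105.056086
iter 1: u=0.579814  f(a)=+1.157e-01  f'(a)=-1.344e-01  a ← 105.056086 − (+1.157e-01/-1.344e-01) = 105.916854
iter 2: u=0.575102  f(a)=+1.437e-03  f'(a)=-1.311e-01  a ← 105.916854 − (+1.437e-03/-1.311e-01) = 105.927819
iter 3: u=0.575043  f(a)=+2.280e-07  f'(a)=-1.310e-01  a ← 105.927819 − (+2.280e-07/-1.310e-01) = 105.927821
iter 4: u=0.575043  f(a)=+2.842e-14  f'(a)=-1.310e-01  a ← 105.927821 − (+2.842e-14/-1.310e-01) = 105.927821
converged: |Δa| < 1e-12 after 4 iterations
sag = a·(cosh(S/(2a)) − 1) = 105.927821·(cosh(0.575043) − 1) = 18.001746
T_max/T_min = cosh(S/(2a)) = 1.169944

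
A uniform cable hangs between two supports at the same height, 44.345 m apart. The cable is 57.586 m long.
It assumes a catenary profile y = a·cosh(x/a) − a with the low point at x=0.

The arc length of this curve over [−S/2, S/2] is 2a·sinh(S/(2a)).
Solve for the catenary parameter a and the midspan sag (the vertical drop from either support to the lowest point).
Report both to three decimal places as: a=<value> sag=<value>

seed: a₀ = √(S³/(24(L−S))) = √(44.345³/(24·13.241)) = 16.565364
iter 1: u=1.338486  f(a)=+1.238e+00  f'(a)=-1.904e+00  a ← 16.565364 − (+1.238e+00/-1.904e+00) = 17.215560
iter 2: u=1.287934  f(a)=+7.662e-02  f'(a)=-1.675e+00  a ← 17.215560 − (+7.662e-02/-1.675e+00) = 17.261304
iter 3: u=1.284521  f(a)=+3.363e-04  f'(a)=-1.660e+00  a ← 17.261304 − (+3.363e-04/-1.660e+00) = 17.261506
iter 4: u=1.284506  f(a)=+6.542e-09  f'(a)=-1.660e+00  a ← 17.261506 − (+6.542e-09/-1.660e+00) = 17.261506
iter 5: u=1.284506  f(a)=+0.000e+00  f'(a)=-1.660e+00  a ← 17.261506 − (+0.000e+00/-1.660e+00) = 17.261506
converged: |Δa| < 1e-12 after 5 iterations
sag = a·(cosh(S/(2a)) − 1) = 17.261506·(cosh(1.284506) − 1) = 16.309261
T_max/T_min = cosh(S/(2a)) = 1.944834

a=17.262 sag=16.309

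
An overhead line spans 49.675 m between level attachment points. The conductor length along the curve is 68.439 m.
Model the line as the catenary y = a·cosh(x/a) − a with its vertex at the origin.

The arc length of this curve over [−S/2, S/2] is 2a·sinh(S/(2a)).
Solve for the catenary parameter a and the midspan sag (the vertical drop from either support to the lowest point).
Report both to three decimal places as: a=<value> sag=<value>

a=17.362 sag=21.010

seed: a₀ = √(S³/(24(L−S))) = √(49.675³/(24·18.764)) = 16.498273
iter 1: u=1.505461  f(a)=+2.245e+00  f'(a)=-2.834e+00  a ← 16.498273 − (+2.245e+00/-2.834e+00) = 17.290439
iter 2: u=1.436488  f(a)=+1.718e-01  f'(a)=-2.415e+00  a ← 17.290439 − (+1.718e-01/-2.415e+00) = 17.361575
iter 3: u=1.430602  f(a)=+1.191e-03  f'(a)=-2.382e+00  a ← 17.361575 − (+1.191e-03/-2.382e+00) = 17.362075
iter 4: u=1.430561  f(a)=+5.807e-08  f'(a)=-2.382e+00  a ← 17.362075 − (+5.807e-08/-2.382e+00) = 17.362075
iter 5: u=1.430561  f(a)=-1.421e-14  f'(a)=-2.382e+00  a ← 17.362075 − (-1.421e-14/-2.382e+00) = 17.362075
converged: |Δa| < 1e-12 after 5 iterations
sag = a·(cosh(S/(2a)) − 1) = 17.362075·(cosh(1.430561) − 1) = 21.009996
T_max/T_min = cosh(S/(2a)) = 2.210109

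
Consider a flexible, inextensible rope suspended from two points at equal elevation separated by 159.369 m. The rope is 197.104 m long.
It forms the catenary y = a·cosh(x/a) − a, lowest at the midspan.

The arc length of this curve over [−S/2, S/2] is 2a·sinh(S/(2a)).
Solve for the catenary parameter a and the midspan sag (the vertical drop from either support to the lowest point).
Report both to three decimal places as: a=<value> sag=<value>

seed: a₀ = √(S³/(24(L−S))) = √(159.369³/(24·37.735)) = 66.854089
iter 1: u=1.191917  f(a)=+2.773e+00  f'(a)=-1.298e+00  a ← 66.854089 − (+2.773e+00/-1.298e+00) = 68.991038
iter 2: u=1.154998  f(a)=+1.385e-01  f'(a)=-1.171e+00  a ← 68.991038 − (+1.385e-01/-1.171e+00) = 69.109325
iter 3: u=1.153021  f(a)=+3.858e-04  f'(a)=-1.164e+00  a ← 69.109325 − (+3.858e-04/-1.164e+00) = 69.109656
iter 4: u=1.153015  f(a)=+3.011e-09  f'(a)=-1.164e+00  a ← 69.109656 − (+3.011e-09/-1.164e+00) = 69.109656
iter 5: u=1.153015  f(a)=+0.000e+00  f'(a)=-1.164e+00  a ← 69.109656 − (+0.000e+00/-1.164e+00) = 69.109656
converged: |Δa| < 1e-12 after 5 iterations
sag = a·(cosh(S/(2a)) − 1) = 69.109656·(cosh(1.153015) − 1) = 51.259116
T_max/T_min = cosh(S/(2a)) = 1.741707

a=69.110 sag=51.259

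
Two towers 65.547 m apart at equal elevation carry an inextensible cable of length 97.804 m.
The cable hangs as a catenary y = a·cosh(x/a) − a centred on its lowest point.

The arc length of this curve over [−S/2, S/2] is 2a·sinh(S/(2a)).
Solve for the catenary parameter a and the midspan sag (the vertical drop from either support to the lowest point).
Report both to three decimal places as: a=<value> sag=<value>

a=20.347 sag=32.619

seed: a₀ = √(S³/(24(L−S))) = √(65.547³/(24·32.257)) = 19.072676
iter 1: u=1.718348  f(a)=+5.111e+00  f'(a)=-4.493e+00  a ← 19.072676 − (+5.111e+00/-4.493e+00) = 20.210374
iter 2: u=1.621618  f(a)=+4.930e-01  f'(a)=-3.664e+00  a ← 20.210374 − (+4.930e-01/-3.664e+00) = 20.344933
iter 3: u=1.610893  f(a)=+5.669e-03  f'(a)=-3.580e+00  a ← 20.344933 − (+5.669e-03/-3.580e+00) = 20.346516
iter 4: u=1.610767  f(a)=+7.686e-07  f'(a)=-3.579e+00  a ← 20.346516 − (+7.686e-07/-3.579e+00) = 20.346516
iter 5: u=1.610767  f(a)=-1.421e-14  f'(a)=-3.579e+00  a ← 20.346516 − (-1.421e-14/-3.579e+00) = 20.346516
converged: |Δa| < 1e-12 after 5 iterations
sag = a·(cosh(S/(2a)) − 1) = 20.346516·(cosh(1.610767) − 1) = 32.619381
T_max/T_min = cosh(S/(2a)) = 2.603192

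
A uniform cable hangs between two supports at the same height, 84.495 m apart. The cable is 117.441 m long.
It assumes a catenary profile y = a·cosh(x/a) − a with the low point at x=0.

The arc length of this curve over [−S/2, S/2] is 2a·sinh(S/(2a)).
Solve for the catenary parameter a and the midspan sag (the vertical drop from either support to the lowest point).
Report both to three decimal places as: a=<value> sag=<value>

seed: a₀ = √(S³/(24(L−S))) = √(84.495³/(24·32.946)) = 27.621010
iter 1: u=1.529542  f(a)=+4.076e+00  f'(a)=-2.992e+00  a ← 27.621010 − (+4.076e+00/-2.992e+00) = 28.983016
iter 2: u=1.457664  f(a)=+3.209e-01  f'(a)=-2.538e+00  a ← 28.983016 − (+3.209e-01/-2.538e+00) = 29.109428
iter 3: u=1.451334  f(a)=+2.364e-03  f'(a)=-2.501e+00  a ← 29.109428 − (+2.364e-03/-2.501e+00) = 29.110374
iter 4: u=1.451287  f(a)=+1.304e-07  f'(a)=-2.501e+00  a ← 29.110374 − (+1.304e-07/-2.501e+00) = 29.110374
iter 5: u=1.451287  f(a)=+0.000e+00  f'(a)=-2.501e+00  a ← 29.110374 − (+0.000e+00/-2.501e+00) = 29.110374
converged: |Δa| < 1e-12 after 5 iterations
sag = a·(cosh(S/(2a)) − 1) = 29.110374·(cosh(1.451287) − 1) = 36.429774
T_max/T_min = cosh(S/(2a)) = 2.251436

a=29.110 sag=36.430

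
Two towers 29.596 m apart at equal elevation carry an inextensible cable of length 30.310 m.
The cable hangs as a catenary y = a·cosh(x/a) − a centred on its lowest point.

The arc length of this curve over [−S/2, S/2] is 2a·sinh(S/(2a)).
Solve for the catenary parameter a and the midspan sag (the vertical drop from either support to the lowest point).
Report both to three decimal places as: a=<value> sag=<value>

seed: a₀ = √(S³/(24(L−S))) = √(29.596³/(24·0.714)) = 38.895092
iter 1: u=0.380459  f(a)=+5.185e-03  f'(a)=-3.725e-02  a ← 38.895092 − (+5.185e-03/-3.725e-02) = 39.034303
iter 2: u=0.379102  f(a)=+2.797e-05  f'(a)=-3.685e-02  a ← 39.034303 − (+2.797e-05/-3.685e-02) = 39.035062
iter 3: u=0.379095  f(a)=+8.237e-10  f'(a)=-3.685e-02  a ← 39.035062 − (+8.237e-10/-3.685e-02) = 39.035062
iter 4: u=0.379095  f(a)=+0.000e+00  f'(a)=-3.685e-02  a ← 39.035062 − (+0.000e+00/-3.685e-02) = 39.035062
converged: |Δa| < 1e-12 after 4 iterations
sag = a·(cosh(S/(2a)) − 1) = 39.035062·(cosh(0.379095) − 1) = 2.838678
T_max/T_min = cosh(S/(2a)) = 1.072721

a=39.035 sag=2.839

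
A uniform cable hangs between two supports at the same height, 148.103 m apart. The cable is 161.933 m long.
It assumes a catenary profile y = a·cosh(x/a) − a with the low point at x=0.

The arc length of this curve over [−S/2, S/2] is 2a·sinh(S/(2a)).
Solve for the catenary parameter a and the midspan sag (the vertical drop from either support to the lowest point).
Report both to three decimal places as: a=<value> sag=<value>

a=100.287 sag=28.605

seed: a₀ = √(S³/(24(L−S))) = √(148.103³/(24·13.830)) = 98.930242
iter 1: u=0.748522  f(a)=+3.926e-01  f'(a)=-2.956e-01  a ← 98.930242 − (+3.926e-01/-2.956e-01) = 100.258668
iter 2: u=0.738604  f(a)=+8.049e-03  f'(a)=-2.836e-01  a ← 100.258668 − (+8.049e-03/-2.836e-01) = 100.287052
iter 3: u=0.738395  f(a)=+3.539e-06  f'(a)=-2.833e-01  a ← 100.287052 − (+3.539e-06/-2.833e-01) = 100.287064
iter 4: u=0.738395  f(a)=+6.821e-13  f'(a)=-2.833e-01  a ← 100.287064 − (+6.821e-13/-2.833e-01) = 100.287064
converged: |Δa| < 1e-12 after 4 iterations
sag = a·(cosh(S/(2a)) − 1) = 100.287064·(cosh(0.738395) − 1) = 28.604632
T_max/T_min = cosh(S/(2a)) = 1.285228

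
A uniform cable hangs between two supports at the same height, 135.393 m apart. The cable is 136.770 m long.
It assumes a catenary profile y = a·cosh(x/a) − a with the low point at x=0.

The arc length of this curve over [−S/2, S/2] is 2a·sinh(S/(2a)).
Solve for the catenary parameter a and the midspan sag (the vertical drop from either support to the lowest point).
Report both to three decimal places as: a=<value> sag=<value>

a=274.462 sag=8.391

seed: a₀ = √(S³/(24(L−S))) = √(135.393³/(24·1.377)) = 274.044901
iter 1: u=0.247027  f(a)=+4.207e-03  f'(a)=-1.011e-02  a ← 274.044901 − (+4.207e-03/-1.011e-02) = 274.461036
iter 2: u=0.246652  f(a)=+9.603e-06  f'(a)=-1.006e-02  a ← 274.461036 − (+9.603e-06/-1.006e-02) = 274.461990
iter 3: u=0.246652  f(a)=+5.031e-11  f'(a)=-1.006e-02  a ← 274.461990 − (+5.031e-11/-1.006e-02) = 274.461990
iter 4: u=0.246652  f(a)=-2.842e-14  f'(a)=-1.006e-02  a ← 274.461990 − (-2.842e-14/-1.006e-02) = 274.461990
converged: |Δa| < 1e-12 after 4 iterations
sag = a·(cosh(S/(2a)) − 1) = 274.461990·(cosh(0.246652) − 1) = 8.391138
T_max/T_min = cosh(S/(2a)) = 1.030573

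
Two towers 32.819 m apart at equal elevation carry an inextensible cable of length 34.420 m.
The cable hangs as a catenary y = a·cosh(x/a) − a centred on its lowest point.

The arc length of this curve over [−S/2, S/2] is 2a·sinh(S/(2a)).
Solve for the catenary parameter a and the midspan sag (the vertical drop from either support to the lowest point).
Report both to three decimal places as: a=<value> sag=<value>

a=30.550 sag=4.514

seed: a₀ = √(S³/(24(L−S))) = √(32.819³/(24·1.601)) = 30.331000
iter 1: u=0.541014  f(a)=+2.359e-02  f'(a)=-1.087e-01  a ← 30.331000 − (+2.359e-02/-1.087e-01) = 30.548077
iter 2: u=0.537170  f(a)=+2.557e-04  f'(a)=-1.063e-01  a ← 30.548077 − (+2.557e-04/-1.063e-01) = 30.550481
iter 3: u=0.537127  f(a)=+3.076e-08  f'(a)=-1.063e-01  a ← 30.550481 − (+3.076e-08/-1.063e-01) = 30.550481
iter 4: u=0.537127  f(a)=+0.000e+00  f'(a)=-1.063e-01  a ← 30.550481 − (+0.000e+00/-1.063e-01) = 30.550481
converged: |Δa| < 1e-12 after 4 iterations
sag = a·(cosh(S/(2a)) − 1) = 30.550481·(cosh(0.537127) − 1) = 4.513974
T_max/T_min = cosh(S/(2a)) = 1.147755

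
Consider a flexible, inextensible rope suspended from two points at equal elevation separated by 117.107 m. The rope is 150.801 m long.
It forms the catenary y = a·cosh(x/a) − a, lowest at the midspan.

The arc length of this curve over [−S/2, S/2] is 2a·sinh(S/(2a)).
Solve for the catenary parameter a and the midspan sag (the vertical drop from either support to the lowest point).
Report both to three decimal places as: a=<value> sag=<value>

a=46.373 sag=42.146

seed: a₀ = √(S³/(24(L−S))) = √(117.107³/(24·33.694)) = 44.564843
iter 1: u=1.313894  f(a)=+3.031e+00  f'(a)=-1.790e+00  a ← 44.564843 − (+3.031e+00/-1.790e+00) = 46.258210
iter 2: u=1.265797  f(a)=+1.813e-01  f'(a)=-1.581e+00  a ← 46.258210 − (+1.813e-01/-1.581e+00) = 46.372855
iter 3: u=1.262668  f(a)=+7.402e-04  f'(a)=-1.569e+00  a ← 46.372855 − (+7.402e-04/-1.569e+00) = 46.373327
iter 4: u=1.262655  f(a)=+1.245e-08  f'(a)=-1.569e+00  a ← 46.373327 − (+1.245e-08/-1.569e+00) = 46.373327
iter 5: u=1.262655  f(a)=+2.842e-14  f'(a)=-1.569e+00  a ← 46.373327 − (+2.842e-14/-1.569e+00) = 46.373327
converged: |Δa| < 1e-12 after 5 iterations
sag = a·(cosh(S/(2a)) − 1) = 46.373327·(cosh(1.262655) − 1) = 42.146280
T_max/T_min = cosh(S/(2a)) = 1.908847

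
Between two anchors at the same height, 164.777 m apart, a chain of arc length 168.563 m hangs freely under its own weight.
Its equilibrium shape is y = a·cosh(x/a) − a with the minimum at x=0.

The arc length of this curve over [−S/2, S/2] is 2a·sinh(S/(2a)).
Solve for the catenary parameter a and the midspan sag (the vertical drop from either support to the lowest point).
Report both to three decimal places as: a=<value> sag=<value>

seed: a₀ = √(S³/(24(L−S))) = √(164.777³/(24·3.786)) = 221.895739
iter 1: u=0.371294  f(a)=+2.618e-02  f'(a)=-3.460e-02  a ← 221.895739 − (+2.618e-02/-3.460e-02) = 222.652527
iter 2: u=0.370032  f(a)=+1.346e-04  f'(a)=-3.424e-02  a ← 222.652527 − (+1.346e-04/-3.424e-02) = 222.656457
iter 3: u=0.370025  f(a)=+3.594e-09  f'(a)=-3.424e-02  a ← 222.656457 − (+3.594e-09/-3.424e-02) = 222.656457
iter 4: u=0.370025  f(a)=+2.842e-14  f'(a)=-3.424e-02  a ← 222.656457 − (+2.842e-14/-3.424e-02) = 222.656457
converged: |Δa| < 1e-12 after 4 iterations
sag = a·(cosh(S/(2a)) − 1) = 222.656457·(cosh(0.370025) − 1) = 15.417626
T_max/T_min = cosh(S/(2a)) = 1.069244

a=222.656 sag=15.418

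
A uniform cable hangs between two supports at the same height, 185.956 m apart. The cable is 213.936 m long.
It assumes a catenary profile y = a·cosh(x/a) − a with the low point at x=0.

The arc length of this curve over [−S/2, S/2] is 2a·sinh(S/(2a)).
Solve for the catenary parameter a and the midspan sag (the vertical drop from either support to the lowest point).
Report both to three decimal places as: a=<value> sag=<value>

a=99.992 sag=46.434

seed: a₀ = √(S³/(24(L−S))) = √(185.956³/(24·27.980)) = 97.855630
iter 1: u=0.950155  f(a)=+1.291e+00  f'(a)=-6.252e-01  a ← 97.855630 − (+1.291e+00/-6.252e-01) = 99.919827
iter 2: u=0.930526  f(a)=+4.196e-02  f'(a)=-5.851e-01  a ← 99.919827 − (+4.196e-02/-5.851e-01) = 99.991545
iter 3: u=0.929859  f(a)=+4.768e-05  f'(a)=-5.838e-01  a ← 99.991545 − (+4.768e-05/-5.838e-01) = 99.991627
iter 4: u=0.929858  f(a)=+6.173e-11  f'(a)=-5.838e-01  a ← 99.991627 − (+6.173e-11/-5.838e-01) = 99.991627
iter 5: u=0.929858  f(a)=+0.000e+00  f'(a)=-5.838e-01  a ← 99.991627 − (+0.000e+00/-5.838e-01) = 99.991627
converged: |Δa| < 1e-12 after 5 iterations
sag = a·(cosh(S/(2a)) − 1) = 99.991627·(cosh(0.929858) − 1) = 46.434049
T_max/T_min = cosh(S/(2a)) = 1.464379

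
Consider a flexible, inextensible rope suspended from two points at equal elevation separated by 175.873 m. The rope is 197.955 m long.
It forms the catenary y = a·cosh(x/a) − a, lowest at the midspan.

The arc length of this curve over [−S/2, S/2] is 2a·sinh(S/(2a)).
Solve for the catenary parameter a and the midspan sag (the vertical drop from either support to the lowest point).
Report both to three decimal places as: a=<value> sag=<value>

seed: a₀ = √(S³/(24(L−S))) = √(175.873³/(24·22.082)) = 101.315043
iter 1: u=0.867951  f(a)=+8.468e-01  f'(a)=-4.696e-01  a ← 101.315043 − (+8.468e-01/-4.696e-01) = 103.118199
iter 2: u=0.852774  f(a)=+2.314e-02  f'(a)=-4.443e-01  a ← 103.118199 − (+2.314e-02/-4.443e-01) = 103.170273
iter 3: u=0.852343  f(a)=+1.835e-05  f'(a)=-4.436e-01  a ← 103.170273 − (+1.835e-05/-4.436e-01) = 103.170314
iter 4: u=0.852343  f(a)=+1.151e-11  f'(a)=-4.436e-01  a ← 103.170314 − (+1.151e-11/-4.436e-01) = 103.170314
converged: |Δa| < 1e-12 after 4 iterations
sag = a·(cosh(S/(2a)) − 1) = 103.170314·(cosh(0.852343) − 1) = 39.800519
T_max/T_min = cosh(S/(2a)) = 1.385775

a=103.170 sag=39.801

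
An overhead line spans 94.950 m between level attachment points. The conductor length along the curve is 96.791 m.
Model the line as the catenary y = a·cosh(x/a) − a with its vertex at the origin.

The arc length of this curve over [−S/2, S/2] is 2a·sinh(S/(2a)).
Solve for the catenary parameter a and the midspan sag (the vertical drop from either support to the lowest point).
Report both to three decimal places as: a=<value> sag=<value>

a=139.594 sag=8.151

seed: a₀ = √(S³/(24(L−S))) = √(94.950³/(24·1.841)) = 139.190610
iter 1: u=0.341079  f(a)=+1.074e-02  f'(a)=-2.676e-02  a ← 139.190610 − (+1.074e-02/-2.676e-02) = 139.591864
iter 2: u=0.340099  f(a)=+4.661e-05  f'(a)=-2.653e-02  a ← 139.591864 − (+4.661e-05/-2.653e-02) = 139.593621
iter 3: u=0.340094  f(a)=+8.868e-10  f'(a)=-2.653e-02  a ← 139.593621 − (+8.868e-10/-2.653e-02) = 139.593621
iter 4: u=0.340094  f(a)=-1.421e-14  f'(a)=-2.653e-02  a ← 139.593621 − (-1.421e-14/-2.653e-02) = 139.593621
converged: |Δa| < 1e-12 after 4 iterations
sag = a·(cosh(S/(2a)) − 1) = 139.593621·(cosh(0.340094) − 1) = 8.151103
T_max/T_min = cosh(S/(2a)) = 1.058392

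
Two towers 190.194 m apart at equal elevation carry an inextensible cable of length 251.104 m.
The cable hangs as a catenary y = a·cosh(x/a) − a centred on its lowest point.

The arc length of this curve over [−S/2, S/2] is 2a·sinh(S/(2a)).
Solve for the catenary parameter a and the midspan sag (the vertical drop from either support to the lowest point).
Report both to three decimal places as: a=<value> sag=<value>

seed: a₀ = √(S³/(24(L−S))) = √(190.194³/(24·60.910)) = 68.603346
iter 1: u=1.386186  f(a)=+6.127e+00  f'(a)=-2.141e+00  a ← 68.603346 − (+6.127e+00/-2.141e+00) = 71.464825
iter 2: u=1.330683  f(a)=+4.042e-01  f'(a)=-1.867e+00  a ← 71.464825 − (+4.042e-01/-1.867e+00) = 71.681298
iter 3: u=1.326664  f(a)=+2.034e-03  f'(a)=-1.848e+00  a ← 71.681298 − (+2.034e-03/-1.848e+00) = 71.682399
iter 4: u=1.326644  f(a)=+5.207e-08  f'(a)=-1.848e+00  a ← 71.682399 − (+5.207e-08/-1.848e+00) = 71.682399
iter 5: u=1.326644  f(a)=-5.684e-14  f'(a)=-1.848e+00  a ← 71.682399 − (-5.684e-14/-1.848e+00) = 71.682399
converged: |Δa| < 1e-12 after 5 iterations
sag = a·(cosh(S/(2a)) − 1) = 71.682399·(cosh(1.326644) − 1) = 72.891703
T_max/T_min = cosh(S/(2a)) = 2.016870

a=71.682 sag=72.892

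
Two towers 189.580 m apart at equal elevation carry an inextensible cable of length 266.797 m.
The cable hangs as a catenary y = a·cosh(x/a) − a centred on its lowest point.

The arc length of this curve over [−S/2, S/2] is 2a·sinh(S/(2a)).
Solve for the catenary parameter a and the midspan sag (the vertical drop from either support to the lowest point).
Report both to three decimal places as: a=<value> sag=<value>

seed: a₀ = √(S³/(24(L−S))) = √(189.580³/(24·77.217)) = 60.635463
iter 1: u=1.563277  f(a)=+1.000e+01  f'(a)=-3.226e+00  a ← 60.635463 − (+1.000e+01/-3.226e+00) = 63.736114
iter 2: u=1.487226  f(a)=+8.185e-01  f'(a)=-2.718e+00  a ← 63.736114 − (+8.185e-01/-2.718e+00) = 64.037259
iter 3: u=1.480232  f(a)=+6.559e-03  f'(a)=-2.675e+00  a ← 64.037259 − (+6.559e-03/-2.675e+00) = 64.039712
iter 4: u=1.480175  f(a)=+4.287e-07  f'(a)=-2.674e+00  a ← 64.039712 − (+4.287e-07/-2.674e+00) = 64.039712
iter 5: u=1.480175  f(a)=+1.137e-13  f'(a)=-2.674e+00  a ← 64.039712 − (+1.137e-13/-2.674e+00) = 64.039712
converged: |Δa| < 1e-12 after 5 iterations
sag = a·(cosh(S/(2a)) − 1) = 64.039712·(cosh(1.480175) − 1) = 83.934085
T_max/T_min = cosh(S/(2a)) = 2.310657

a=64.040 sag=83.934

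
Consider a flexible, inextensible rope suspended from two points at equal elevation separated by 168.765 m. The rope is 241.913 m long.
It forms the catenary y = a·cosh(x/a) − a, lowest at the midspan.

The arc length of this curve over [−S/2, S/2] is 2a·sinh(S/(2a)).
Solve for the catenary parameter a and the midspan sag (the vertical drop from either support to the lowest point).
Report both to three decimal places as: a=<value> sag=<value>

a=55.437 sag=77.618

seed: a₀ = √(S³/(24(L−S))) = √(168.765³/(24·73.148)) = 52.325902
iter 1: u=1.612633  f(a)=+1.012e+01  f'(a)=-3.594e+00  a ← 52.325902 − (+1.012e+01/-3.594e+00) = 55.142424
iter 2: u=1.530265  f(a)=+8.747e-01  f'(a)=-2.997e+00  a ← 55.142424 − (+8.747e-01/-2.997e+00) = 55.434263
iter 3: u=1.522208  f(a)=+7.897e-03  f'(a)=-2.943e+00  a ← 55.434263 − (+7.897e-03/-2.943e+00) = 55.436946
iter 4: u=1.522135  f(a)=+6.565e-07  f'(a)=-2.943e+00  a ← 55.436946 − (+6.565e-07/-2.943e+00) = 55.436947
iter 5: u=1.522135  f(a)=-2.842e-14  f'(a)=-2.943e+00  a ← 55.436947 − (-2.842e-14/-2.943e+00) = 55.436947
converged: |Δa| < 1e-12 after 5 iterations
sag = a·(cosh(S/(2a)) − 1) = 55.436947·(cosh(1.522135) − 1) = 77.618418
T_max/T_min = cosh(S/(2a)) = 2.400121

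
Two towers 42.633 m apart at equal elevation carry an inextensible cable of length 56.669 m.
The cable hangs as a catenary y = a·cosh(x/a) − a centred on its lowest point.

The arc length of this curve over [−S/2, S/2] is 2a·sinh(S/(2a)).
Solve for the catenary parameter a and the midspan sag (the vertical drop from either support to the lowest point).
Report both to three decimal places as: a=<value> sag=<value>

seed: a₀ = √(S³/(24(L−S))) = √(42.633³/(24·14.036)) = 15.166716
iter 1: u=1.405479  f(a)=+1.453e+00  f'(a)=-2.243e+00  a ← 15.166716 − (+1.453e+00/-2.243e+00) = 15.814580
iter 2: u=1.347902  f(a)=+9.831e-02  f'(a)=-1.949e+00  a ← 15.814580 − (+9.831e-02/-1.949e+00) = 15.865018
iter 3: u=1.343617  f(a)=+5.220e-04  f'(a)=-1.928e+00  a ← 15.865018 − (+5.220e-04/-1.928e+00) = 15.865289
iter 4: u=1.343594  f(a)=+1.489e-08  f'(a)=-1.928e+00  a ← 15.865289 − (+1.489e-08/-1.928e+00) = 15.865289
iter 5: u=1.343594  f(a)=+2.132e-14  f'(a)=-1.928e+00  a ← 15.865289 − (+2.132e-14/-1.928e+00) = 15.865289
converged: |Δa| < 1e-12 after 5 iterations
sag = a·(cosh(S/(2a)) − 1) = 15.865289·(cosh(1.343594) − 1) = 16.608567
T_max/T_min = cosh(S/(2a)) = 2.046849

a=15.865 sag=16.609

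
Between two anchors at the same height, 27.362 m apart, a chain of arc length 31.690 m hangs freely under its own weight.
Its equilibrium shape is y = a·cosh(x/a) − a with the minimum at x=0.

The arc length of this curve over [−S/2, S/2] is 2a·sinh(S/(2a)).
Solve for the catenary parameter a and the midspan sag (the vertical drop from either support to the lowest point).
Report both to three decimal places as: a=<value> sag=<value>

a=14.365 sag=7.022

seed: a₀ = √(S³/(24(L−S))) = √(27.362³/(24·4.328)) = 14.043408
iter 1: u=0.974194  f(a)=+2.101e-01  f'(a)=-6.769e-01  a ← 14.043408 − (+2.101e-01/-6.769e-01) = 14.353765
iter 2: u=0.953130  f(a)=+7.166e-03  f'(a)=-6.314e-01  a ← 14.353765 − (+7.166e-03/-6.314e-01) = 14.365114
iter 3: u=0.952377  f(a)=+8.990e-06  f'(a)=-6.298e-01  a ← 14.365114 − (+8.990e-06/-6.298e-01) = 14.365128
iter 4: u=0.952376  f(a)=+1.420e-11  f'(a)=-6.298e-01  a ← 14.365128 − (+1.420e-11/-6.298e-01) = 14.365128
iter 5: u=0.952376  f(a)=-7.105e-15  f'(a)=-6.298e-01  a ← 14.365128 − (-7.105e-15/-6.298e-01) = 14.365128
converged: |Δa| < 1e-12 after 5 iterations
sag = a·(cosh(S/(2a)) − 1) = 14.365128·(cosh(0.952376) − 1) = 7.022273
T_max/T_min = cosh(S/(2a)) = 1.488842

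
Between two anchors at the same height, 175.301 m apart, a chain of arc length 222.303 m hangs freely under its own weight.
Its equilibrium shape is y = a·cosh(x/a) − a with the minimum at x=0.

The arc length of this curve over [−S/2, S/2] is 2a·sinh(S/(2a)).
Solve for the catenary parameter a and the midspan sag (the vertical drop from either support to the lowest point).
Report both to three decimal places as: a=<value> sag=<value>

seed: a₀ = √(S³/(24(L−S))) = √(175.301³/(24·47.002)) = 69.105530
iter 1: u=1.268357  f(a)=+3.929e+00  f'(a)=-1.592e+00  a ← 69.105530 − (+3.929e+00/-1.592e+00) = 71.573218
iter 2: u=1.224627  f(a)=+2.202e-01  f'(a)=-1.418e+00  a ← 71.573218 − (+2.202e-01/-1.418e+00) = 71.728527
iter 3: u=1.221975  f(a)=+7.832e-04  f'(a)=-1.408e+00  a ← 71.728527 − (+7.832e-04/-1.408e+00) = 71.729083
iter 4: u=1.221966  f(a)=+9.979e-09  f'(a)=-1.408e+00  a ← 71.729083 − (+9.979e-09/-1.408e+00) = 71.729083
iter 5: u=1.221966  f(a)=-2.842e-14  f'(a)=-1.408e+00  a ← 71.729083 − (-2.842e-14/-1.408e+00) = 71.729083
converged: |Δa| < 1e-12 after 5 iterations
sag = a·(cosh(S/(2a)) − 1) = 71.729083·(cosh(1.221966) − 1) = 60.557414
T_max/T_min = cosh(S/(2a)) = 1.844252

a=71.729 sag=60.557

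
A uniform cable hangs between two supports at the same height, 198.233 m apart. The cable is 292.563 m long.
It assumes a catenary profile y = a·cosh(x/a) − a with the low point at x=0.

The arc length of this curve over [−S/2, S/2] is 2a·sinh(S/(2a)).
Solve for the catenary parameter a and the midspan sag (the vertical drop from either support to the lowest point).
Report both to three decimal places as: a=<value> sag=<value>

seed: a₀ = √(S³/(24(L−S))) = √(198.233³/(24·94.330)) = 58.658829
iter 1: u=1.689712  f(a)=+1.442e+01  f'(a)=-4.233e+00  a ← 58.658829 − (+1.442e+01/-4.233e+00) = 62.064933
iter 2: u=1.596981  f(a)=+1.351e+00  f'(a)=-3.474e+00  a ← 62.064933 − (+1.351e+00/-3.474e+00) = 62.453918
iter 3: u=1.587034  f(a)=+1.458e-02  f'(a)=-3.399e+00  a ← 62.453918 − (+1.458e-02/-3.399e+00) = 62.458206
iter 4: u=1.586925  f(a)=+1.737e-06  f'(a)=-3.398e+00  a ← 62.458206 − (+1.737e-06/-3.398e+00) = 62.458207
iter 5: u=1.586925  f(a)=+5.684e-14  f'(a)=-3.398e+00  a ← 62.458207 − (+5.684e-14/-3.398e+00) = 62.458207
converged: |Δa| < 1e-12 after 5 iterations
sag = a·(cosh(S/(2a)) − 1) = 62.458207·(cosh(1.586925) − 1) = 96.599345
T_max/T_min = cosh(S/(2a)) = 2.546624

a=62.458 sag=96.599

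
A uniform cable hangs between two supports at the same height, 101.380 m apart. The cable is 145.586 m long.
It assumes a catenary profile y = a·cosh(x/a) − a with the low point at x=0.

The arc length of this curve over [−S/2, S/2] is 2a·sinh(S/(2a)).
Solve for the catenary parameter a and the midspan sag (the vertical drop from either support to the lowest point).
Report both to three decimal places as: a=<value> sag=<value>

a=33.212 sag=46.799

seed: a₀ = √(S³/(24(L−S))) = √(101.380³/(24·44.206)) = 31.338788
iter 1: u=1.617484  f(a)=+6.156e+00  f'(a)=-3.632e+00  a ← 31.338788 − (+6.156e+00/-3.632e+00) = 33.033969
iter 2: u=1.534481  f(a)=+5.348e-01  f'(a)=-3.026e+00  a ← 33.033969 − (+5.348e-01/-3.026e+00) = 33.210721
iter 3: u=1.526314  f(a)=+4.884e-03  f'(a)=-2.971e+00  a ← 33.210721 − (+4.884e-03/-2.971e+00) = 33.212365
iter 4: u=1.526239  f(a)=+4.156e-07  f'(a)=-2.970e+00  a ← 33.212365 − (+4.156e-07/-2.970e+00) = 33.212365
iter 5: u=1.526239  f(a)=+0.000e+00  f'(a)=-2.970e+00  a ← 33.212365 − (+0.000e+00/-2.970e+00) = 33.212365
converged: |Δa| < 1e-12 after 5 iterations
sag = a·(cosh(S/(2a)) − 1) = 33.212365·(cosh(1.526239) − 1) = 46.799397
T_max/T_min = cosh(S/(2a)) = 2.409096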